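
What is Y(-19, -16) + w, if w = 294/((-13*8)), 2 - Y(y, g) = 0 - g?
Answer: -875/52 ≈ -16.827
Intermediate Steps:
Y(y, g) = 2 + g (Y(y, g) = 2 - (0 - g) = 2 - (-1)*g = 2 + g)
w = -147/52 (w = 294/(-104) = 294*(-1/104) = -147/52 ≈ -2.8269)
Y(-19, -16) + w = (2 - 16) - 147/52 = -14 - 147/52 = -875/52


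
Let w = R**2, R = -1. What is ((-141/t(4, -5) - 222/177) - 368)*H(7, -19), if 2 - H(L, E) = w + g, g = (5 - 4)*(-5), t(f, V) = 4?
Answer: -286389/118 ≈ -2427.0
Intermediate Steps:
g = -5 (g = 1*(-5) = -5)
w = 1 (w = (-1)**2 = 1)
H(L, E) = 6 (H(L, E) = 2 - (1 - 5) = 2 - 1*(-4) = 2 + 4 = 6)
((-141/t(4, -5) - 222/177) - 368)*H(7, -19) = ((-141/4 - 222/177) - 368)*6 = ((-141*1/4 - 222*1/177) - 368)*6 = ((-141/4 - 74/59) - 368)*6 = (-8615/236 - 368)*6 = -95463/236*6 = -286389/118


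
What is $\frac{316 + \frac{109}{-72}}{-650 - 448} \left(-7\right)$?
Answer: $\frac{158501}{79056} \approx 2.0049$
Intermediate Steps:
$\frac{316 + \frac{109}{-72}}{-650 - 448} \left(-7\right) = \frac{316 + 109 \left(- \frac{1}{72}\right)}{-1098} \left(-7\right) = \left(316 - \frac{109}{72}\right) \left(- \frac{1}{1098}\right) \left(-7\right) = \frac{22643}{72} \left(- \frac{1}{1098}\right) \left(-7\right) = \left(- \frac{22643}{79056}\right) \left(-7\right) = \frac{158501}{79056}$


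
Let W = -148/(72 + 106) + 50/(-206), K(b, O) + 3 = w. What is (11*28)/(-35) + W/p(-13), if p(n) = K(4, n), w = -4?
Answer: -2774201/320845 ≈ -8.6465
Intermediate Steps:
K(b, O) = -7 (K(b, O) = -3 - 4 = -7)
W = -9847/9167 (W = -148/178 + 50*(-1/206) = -148*1/178 - 25/103 = -74/89 - 25/103 = -9847/9167 ≈ -1.0742)
p(n) = -7
(11*28)/(-35) + W/p(-13) = (11*28)/(-35) - 9847/9167/(-7) = 308*(-1/35) - 9847/9167*(-1/7) = -44/5 + 9847/64169 = -2774201/320845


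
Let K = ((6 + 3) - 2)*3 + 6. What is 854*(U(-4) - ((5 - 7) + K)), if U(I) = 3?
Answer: -18788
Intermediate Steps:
K = 27 (K = (9 - 2)*3 + 6 = 7*3 + 6 = 21 + 6 = 27)
854*(U(-4) - ((5 - 7) + K)) = 854*(3 - ((5 - 7) + 27)) = 854*(3 - (-2 + 27)) = 854*(3 - 1*25) = 854*(3 - 25) = 854*(-22) = -18788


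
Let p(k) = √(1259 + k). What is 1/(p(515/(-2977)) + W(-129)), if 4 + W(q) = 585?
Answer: 1729637/1001171569 - 6*√309899746/1001171569 ≈ 0.0016221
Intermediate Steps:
W(q) = 581 (W(q) = -4 + 585 = 581)
1/(p(515/(-2977)) + W(-129)) = 1/(√(1259 + 515/(-2977)) + 581) = 1/(√(1259 + 515*(-1/2977)) + 581) = 1/(√(1259 - 515/2977) + 581) = 1/(√(3747528/2977) + 581) = 1/(6*√309899746/2977 + 581) = 1/(581 + 6*√309899746/2977)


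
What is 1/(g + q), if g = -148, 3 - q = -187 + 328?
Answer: -1/286 ≈ -0.0034965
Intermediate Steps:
q = -138 (q = 3 - (-187 + 328) = 3 - 1*141 = 3 - 141 = -138)
1/(g + q) = 1/(-148 - 138) = 1/(-286) = -1/286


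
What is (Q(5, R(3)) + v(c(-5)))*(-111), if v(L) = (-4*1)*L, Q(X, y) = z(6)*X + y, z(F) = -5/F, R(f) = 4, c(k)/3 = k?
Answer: -13283/2 ≈ -6641.5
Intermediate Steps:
c(k) = 3*k
Q(X, y) = y - 5*X/6 (Q(X, y) = (-5/6)*X + y = (-5*1/6)*X + y = -5*X/6 + y = y - 5*X/6)
v(L) = -4*L
(Q(5, R(3)) + v(c(-5)))*(-111) = ((4 - 5/6*5) - 12*(-5))*(-111) = ((4 - 25/6) - 4*(-15))*(-111) = (-1/6 + 60)*(-111) = (359/6)*(-111) = -13283/2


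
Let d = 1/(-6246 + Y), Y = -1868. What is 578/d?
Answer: -4689892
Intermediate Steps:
d = -1/8114 (d = 1/(-6246 - 1868) = 1/(-8114) = -1/8114 ≈ -0.00012324)
578/d = 578/(-1/8114) = 578*(-8114) = -4689892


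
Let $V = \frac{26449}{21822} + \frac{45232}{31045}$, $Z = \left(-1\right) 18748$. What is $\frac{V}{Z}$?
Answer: $- \frac{1808161909}{12701094884520} \approx -0.00014236$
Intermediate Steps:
$Z = -18748$
$V = \frac{1808161909}{677463990}$ ($V = 26449 \cdot \frac{1}{21822} + 45232 \cdot \frac{1}{31045} = \frac{26449}{21822} + \frac{45232}{31045} = \frac{1808161909}{677463990} \approx 2.669$)
$\frac{V}{Z} = \frac{1808161909}{677463990 \left(-18748\right)} = \frac{1808161909}{677463990} \left(- \frac{1}{18748}\right) = - \frac{1808161909}{12701094884520}$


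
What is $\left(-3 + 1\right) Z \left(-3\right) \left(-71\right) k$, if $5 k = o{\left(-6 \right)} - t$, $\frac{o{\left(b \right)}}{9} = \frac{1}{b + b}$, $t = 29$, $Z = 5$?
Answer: $\frac{25347}{2} \approx 12674.0$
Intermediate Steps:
$o{\left(b \right)} = \frac{9}{2 b}$ ($o{\left(b \right)} = \frac{9}{b + b} = \frac{9}{2 b}$)
$k = - \frac{119}{20}$ ($k = \frac{\frac{9}{2 \left(-6\right)} - 29}{5} = \frac{\frac{9}{2} \left(- \frac{1}{6}\right) - 29}{5} = \frac{- \frac{3}{4} - 29}{5} = \frac{1}{5} \left(- \frac{119}{4}\right) = - \frac{119}{20} \approx -5.95$)
$\left(-3 + 1\right) Z \left(-3\right) \left(-71\right) k = \left(-3 + 1\right) 5 \left(-3\right) \left(-71\right) \left(- \frac{119}{20}\right) = \left(-2\right) \left(-15\right) \left(-71\right) \left(- \frac{119}{20}\right) = 30 \left(-71\right) \left(- \frac{119}{20}\right) = \left(-2130\right) \left(- \frac{119}{20}\right) = \frac{25347}{2}$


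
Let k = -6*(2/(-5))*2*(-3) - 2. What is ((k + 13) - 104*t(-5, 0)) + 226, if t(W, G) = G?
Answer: 1113/5 ≈ 222.60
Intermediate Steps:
k = -82/5 (k = -6*(2*(-1/5))*2*(-3) - 2 = -6*(-2/5*2)*(-3) - 2 = -(-24)*(-3)/5 - 2 = -6*12/5 - 2 = -72/5 - 2 = -82/5 ≈ -16.400)
((k + 13) - 104*t(-5, 0)) + 226 = ((-82/5 + 13) - 104*0) + 226 = (-17/5 + 0) + 226 = -17/5 + 226 = 1113/5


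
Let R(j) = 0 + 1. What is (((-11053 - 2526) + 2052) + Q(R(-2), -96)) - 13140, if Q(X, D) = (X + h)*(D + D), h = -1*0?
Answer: -24859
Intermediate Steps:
R(j) = 1
h = 0
Q(X, D) = 2*D*X (Q(X, D) = (X + 0)*(D + D) = X*(2*D) = 2*D*X)
(((-11053 - 2526) + 2052) + Q(R(-2), -96)) - 13140 = (((-11053 - 2526) + 2052) + 2*(-96)*1) - 13140 = ((-13579 + 2052) - 192) - 13140 = (-11527 - 192) - 13140 = -11719 - 13140 = -24859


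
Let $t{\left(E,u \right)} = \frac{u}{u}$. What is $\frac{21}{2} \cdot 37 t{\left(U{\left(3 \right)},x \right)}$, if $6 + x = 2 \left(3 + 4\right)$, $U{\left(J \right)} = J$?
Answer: $\frac{777}{2} \approx 388.5$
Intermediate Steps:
$x = 8$ ($x = -6 + 2 \left(3 + 4\right) = -6 + 2 \cdot 7 = -6 + 14 = 8$)
$t{\left(E,u \right)} = 1$
$\frac{21}{2} \cdot 37 t{\left(U{\left(3 \right)},x \right)} = \frac{21}{2} \cdot 37 \cdot 1 = \frac{777}{2} \cdot 1 = \frac{777}{2}$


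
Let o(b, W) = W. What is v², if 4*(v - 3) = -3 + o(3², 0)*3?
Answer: 81/16 ≈ 5.0625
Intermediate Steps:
v = 9/4 (v = 3 + (-3 + 0*3)/4 = 3 + (-3 + 0)/4 = 3 + (¼)*(-3) = 3 - ¾ = 9/4 ≈ 2.2500)
v² = (9/4)² = 81/16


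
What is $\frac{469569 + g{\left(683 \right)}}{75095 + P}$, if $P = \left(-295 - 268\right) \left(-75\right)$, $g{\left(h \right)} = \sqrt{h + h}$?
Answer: $\frac{469569}{117320} + \frac{\sqrt{1366}}{117320} \approx 4.0028$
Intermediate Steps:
$g{\left(h \right)} = \sqrt{2} \sqrt{h}$ ($g{\left(h \right)} = \sqrt{2 h} = \sqrt{2} \sqrt{h}$)
$P = 42225$ ($P = \left(-563\right) \left(-75\right) = 42225$)
$\frac{469569 + g{\left(683 \right)}}{75095 + P} = \frac{469569 + \sqrt{2} \sqrt{683}}{75095 + 42225} = \frac{469569 + \sqrt{1366}}{117320} = \left(469569 + \sqrt{1366}\right) \frac{1}{117320} = \frac{469569}{117320} + \frac{\sqrt{1366}}{117320}$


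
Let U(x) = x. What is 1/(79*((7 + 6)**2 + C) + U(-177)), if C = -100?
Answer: 1/5274 ≈ 0.00018961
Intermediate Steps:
1/(79*((7 + 6)**2 + C) + U(-177)) = 1/(79*((7 + 6)**2 - 100) - 177) = 1/(79*(13**2 - 100) - 177) = 1/(79*(169 - 100) - 177) = 1/(79*69 - 177) = 1/(5451 - 177) = 1/5274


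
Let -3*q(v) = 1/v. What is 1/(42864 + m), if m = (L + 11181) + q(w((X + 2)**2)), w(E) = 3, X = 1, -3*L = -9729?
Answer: 9/515591 ≈ 1.7456e-5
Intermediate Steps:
L = 3243 (L = -1/3*(-9729) = 3243)
q(v) = -1/(3*v)
m = 129815/9 (m = (3243 + 11181) - 1/3/3 = 14424 - 1/3*1/3 = 14424 - 1/9 = 129815/9 ≈ 14424.)
1/(42864 + m) = 1/(42864 + 129815/9) = 1/(515591/9) = 9/515591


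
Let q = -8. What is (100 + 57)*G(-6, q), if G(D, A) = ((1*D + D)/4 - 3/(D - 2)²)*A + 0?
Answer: 30615/8 ≈ 3826.9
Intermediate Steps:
G(D, A) = A*(D/2 - 3/(-2 + D)²) (G(D, A) = ((D + D)*(¼) - 3/(-2 + D)²)*A + 0 = ((2*D)*(¼) - 3/(-2 + D)²)*A + 0 = (D/2 - 3/(-2 + D)²)*A + 0 = A*(D/2 - 3/(-2 + D)²) + 0 = A*(D/2 - 3/(-2 + D)²))
(100 + 57)*G(-6, q) = (100 + 57)*((½)*(-8)*(-6) - 3*(-8)/(-2 - 6)²) = 157*(24 - 3*(-8)/(-8)²) = 157*(24 - 3*(-8)*1/64) = 157*(24 + 3/8) = 157*(195/8) = 30615/8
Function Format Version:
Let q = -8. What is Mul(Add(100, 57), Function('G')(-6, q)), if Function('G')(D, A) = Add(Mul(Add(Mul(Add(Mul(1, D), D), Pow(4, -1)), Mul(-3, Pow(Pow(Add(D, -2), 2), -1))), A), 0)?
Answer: Rational(30615, 8) ≈ 3826.9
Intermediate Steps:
Function('G')(D, A) = Mul(A, Add(Mul(Rational(1, 2), D), Mul(-3, Pow(Add(-2, D), -2)))) (Function('G')(D, A) = Add(Mul(Add(Mul(Add(D, D), Rational(1, 4)), Mul(-3, Pow(Pow(Add(-2, D), 2), -1))), A), 0) = Add(Mul(Add(Mul(Mul(2, D), Rational(1, 4)), Mul(-3, Pow(Add(-2, D), -2))), A), 0) = Add(Mul(Add(Mul(Rational(1, 2), D), Mul(-3, Pow(Add(-2, D), -2))), A), 0) = Add(Mul(A, Add(Mul(Rational(1, 2), D), Mul(-3, Pow(Add(-2, D), -2)))), 0) = Mul(A, Add(Mul(Rational(1, 2), D), Mul(-3, Pow(Add(-2, D), -2)))))
Mul(Add(100, 57), Function('G')(-6, q)) = Mul(Add(100, 57), Add(Mul(Rational(1, 2), -8, -6), Mul(-3, -8, Pow(Add(-2, -6), -2)))) = Mul(157, Add(24, Mul(-3, -8, Pow(-8, -2)))) = Mul(157, Add(24, Mul(-3, -8, Rational(1, 64)))) = Mul(157, Add(24, Rational(3, 8))) = Mul(157, Rational(195, 8)) = Rational(30615, 8)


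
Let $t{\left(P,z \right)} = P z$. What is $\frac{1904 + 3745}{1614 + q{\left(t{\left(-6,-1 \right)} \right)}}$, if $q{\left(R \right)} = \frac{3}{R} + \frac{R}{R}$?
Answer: $\frac{3766}{1077} \approx 3.4967$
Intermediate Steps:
$q{\left(R \right)} = 1 + \frac{3}{R}$ ($q{\left(R \right)} = \frac{3}{R} + 1 = 1 + \frac{3}{R}$)
$\frac{1904 + 3745}{1614 + q{\left(t{\left(-6,-1 \right)} \right)}} = \frac{1904 + 3745}{1614 + \frac{3 - -6}{\left(-6\right) \left(-1\right)}} = \frac{5649}{1614 + \frac{3 + 6}{6}} = \frac{5649}{1614 + \frac{1}{6} \cdot 9} = \frac{5649}{1614 + \frac{3}{2}} = \frac{5649}{\frac{3231}{2}} = 5649 \cdot \frac{2}{3231} = \frac{3766}{1077}$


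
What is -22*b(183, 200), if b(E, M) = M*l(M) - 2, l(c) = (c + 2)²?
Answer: -179537556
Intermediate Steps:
l(c) = (2 + c)²
b(E, M) = -2 + M*(2 + M)² (b(E, M) = M*(2 + M)² - 2 = -2 + M*(2 + M)²)
-22*b(183, 200) = -22*(-2 + 200*(2 + 200)²) = -22*(-2 + 200*202²) = -22*(-2 + 200*40804) = -22*(-2 + 8160800) = -22*8160798 = -179537556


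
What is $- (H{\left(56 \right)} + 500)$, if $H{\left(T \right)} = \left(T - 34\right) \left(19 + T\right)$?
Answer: $-2150$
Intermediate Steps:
$H{\left(T \right)} = \left(-34 + T\right) \left(19 + T\right)$
$- (H{\left(56 \right)} + 500) = - (\left(-646 + 56^{2} - 840\right) + 500) = - (\left(-646 + 3136 - 840\right) + 500) = - (1650 + 500) = \left(-1\right) 2150 = -2150$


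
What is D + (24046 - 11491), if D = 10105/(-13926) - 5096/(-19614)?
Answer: 81647684963/6503442 ≈ 12555.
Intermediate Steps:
D = -3029347/6503442 (D = 10105*(-1/13926) - 5096*(-1/19614) = -10105/13926 + 364/1401 = -3029347/6503442 ≈ -0.46581)
D + (24046 - 11491) = -3029347/6503442 + (24046 - 11491) = -3029347/6503442 + 12555 = 81647684963/6503442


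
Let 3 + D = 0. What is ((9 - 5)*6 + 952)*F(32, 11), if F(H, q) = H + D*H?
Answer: -62464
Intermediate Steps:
D = -3 (D = -3 + 0 = -3)
F(H, q) = -2*H (F(H, q) = H - 3*H = -2*H)
((9 - 5)*6 + 952)*F(32, 11) = ((9 - 5)*6 + 952)*(-2*32) = (4*6 + 952)*(-64) = (24 + 952)*(-64) = 976*(-64) = -62464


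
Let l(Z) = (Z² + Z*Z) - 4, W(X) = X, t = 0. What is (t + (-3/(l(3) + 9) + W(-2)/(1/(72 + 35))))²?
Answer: 24255625/529 ≈ 45852.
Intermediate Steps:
l(Z) = -4 + 2*Z² (l(Z) = (Z² + Z²) - 4 = 2*Z² - 4 = -4 + 2*Z²)
(t + (-3/(l(3) + 9) + W(-2)/(1/(72 + 35))))² = (0 + (-3/((-4 + 2*3²) + 9) - 2/(1/(72 + 35))))² = (0 + (-3/((-4 + 2*9) + 9) - 2/(1/107)))² = (0 + (-3/((-4 + 18) + 9) - 2/1/107))² = (0 + (-3/(14 + 9) - 2*107))² = (0 + (-3/23 - 214))² = (0 - 4925/23)² = (-4925/23)² = 24255625/529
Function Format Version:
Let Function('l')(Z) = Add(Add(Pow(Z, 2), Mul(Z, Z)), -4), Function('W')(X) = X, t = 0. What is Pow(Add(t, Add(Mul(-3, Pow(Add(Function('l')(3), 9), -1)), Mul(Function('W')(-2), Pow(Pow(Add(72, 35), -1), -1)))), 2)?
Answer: Rational(24255625, 529) ≈ 45852.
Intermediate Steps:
Function('l')(Z) = Add(-4, Mul(2, Pow(Z, 2))) (Function('l')(Z) = Add(Add(Pow(Z, 2), Pow(Z, 2)), -4) = Add(Mul(2, Pow(Z, 2)), -4) = Add(-4, Mul(2, Pow(Z, 2))))
Pow(Add(t, Add(Mul(-3, Pow(Add(Function('l')(3), 9), -1)), Mul(Function('W')(-2), Pow(Pow(Add(72, 35), -1), -1)))), 2) = Pow(Add(0, Add(Mul(-3, Pow(Add(Add(-4, Mul(2, Pow(3, 2))), 9), -1)), Mul(-2, Pow(Pow(Add(72, 35), -1), -1)))), 2) = Pow(Add(0, Add(Mul(-3, Pow(Add(Add(-4, Mul(2, 9)), 9), -1)), Mul(-2, Pow(Pow(107, -1), -1)))), 2) = Pow(Add(0, Add(Mul(-3, Pow(Add(Add(-4, 18), 9), -1)), Mul(-2, Pow(Rational(1, 107), -1)))), 2) = Pow(Add(0, Add(Mul(-3, Pow(Add(14, 9), -1)), Mul(-2, 107))), 2) = Pow(Add(0, Add(Mul(-3, Pow(23, -1)), -214)), 2) = Pow(Add(0, Add(Mul(-3, Rational(1, 23)), -214)), 2) = Pow(Add(0, Add(Rational(-3, 23), -214)), 2) = Pow(Add(0, Rational(-4925, 23)), 2) = Pow(Rational(-4925, 23), 2) = Rational(24255625, 529)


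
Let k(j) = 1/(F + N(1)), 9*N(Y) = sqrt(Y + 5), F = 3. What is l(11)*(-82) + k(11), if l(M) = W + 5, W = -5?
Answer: 81/241 - 3*sqrt(6)/241 ≈ 0.30561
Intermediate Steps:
N(Y) = sqrt(5 + Y)/9 (N(Y) = sqrt(Y + 5)/9 = sqrt(5 + Y)/9)
k(j) = 1/(3 + sqrt(6)/9) (k(j) = 1/(3 + sqrt(5 + 1)/9) = 1/(3 + sqrt(6)/9))
l(M) = 0 (l(M) = -5 + 5 = 0)
l(11)*(-82) + k(11) = 0*(-82) + (81/241 - 3*sqrt(6)/241) = 0 + (81/241 - 3*sqrt(6)/241) = 81/241 - 3*sqrt(6)/241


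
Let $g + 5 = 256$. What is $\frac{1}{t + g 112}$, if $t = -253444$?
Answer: $- \frac{1}{225332} \approx -4.4379 \cdot 10^{-6}$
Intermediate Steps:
$g = 251$ ($g = -5 + 256 = 251$)
$\frac{1}{t + g 112} = \frac{1}{-253444 + 251 \cdot 112} = \frac{1}{-253444 + 28112} = \frac{1}{-225332} = - \frac{1}{225332}$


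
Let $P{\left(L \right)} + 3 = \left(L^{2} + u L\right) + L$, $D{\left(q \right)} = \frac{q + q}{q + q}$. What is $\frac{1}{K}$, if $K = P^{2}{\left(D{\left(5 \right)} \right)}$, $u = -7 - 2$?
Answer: $\frac{1}{100} \approx 0.01$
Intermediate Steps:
$u = -9$ ($u = -7 - 2 = -9$)
$D{\left(q \right)} = 1$ ($D{\left(q \right)} = \frac{2 q}{2 q} = 2 q \frac{1}{2 q} = 1$)
$P{\left(L \right)} = -3 + L^{2} - 8 L$ ($P{\left(L \right)} = -3 + \left(\left(L^{2} - 9 L\right) + L\right) = -3 + \left(L^{2} - 8 L\right) = -3 + L^{2} - 8 L$)
$K = 100$ ($K = \left(-3 + 1^{2} - 8\right)^{2} = \left(-3 + 1 - 8\right)^{2} = \left(-10\right)^{2} = 100$)
$\frac{1}{K} = \frac{1}{100}$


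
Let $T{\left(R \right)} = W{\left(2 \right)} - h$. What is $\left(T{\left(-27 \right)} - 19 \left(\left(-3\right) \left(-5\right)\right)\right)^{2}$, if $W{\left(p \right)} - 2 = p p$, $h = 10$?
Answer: $83521$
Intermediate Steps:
$W{\left(p \right)} = 2 + p^{2}$ ($W{\left(p \right)} = 2 + p p = 2 + p^{2}$)
$T{\left(R \right)} = -4$ ($T{\left(R \right)} = \left(2 + 2^{2}\right) - 10 = \left(2 + 4\right) - 10 = 6 - 10 = -4$)
$\left(T{\left(-27 \right)} - 19 \left(\left(-3\right) \left(-5\right)\right)\right)^{2} = \left(-4 - 19 \left(\left(-3\right) \left(-5\right)\right)\right)^{2} = \left(-4 - 285\right)^{2} = \left(-289\right)^{2} = 83521$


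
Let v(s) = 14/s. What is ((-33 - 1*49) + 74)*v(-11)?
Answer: 112/11 ≈ 10.182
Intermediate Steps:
((-33 - 1*49) + 74)*v(-11) = ((-33 - 1*49) + 74)*(14/(-11)) = ((-33 - 49) + 74)*(14*(-1/11)) = (-82 + 74)*(-14/11) = -8*(-14/11) = 112/11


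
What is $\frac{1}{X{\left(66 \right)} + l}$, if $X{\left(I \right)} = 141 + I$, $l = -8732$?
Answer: $- \frac{1}{8525} \approx -0.0001173$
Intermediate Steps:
$\frac{1}{X{\left(66 \right)} + l} = \frac{1}{\left(141 + 66\right) - 8732} = \frac{1}{207 - 8732} = \frac{1}{-8525} = - \frac{1}{8525}$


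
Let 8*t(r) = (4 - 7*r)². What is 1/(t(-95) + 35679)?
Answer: 8/732993 ≈ 1.0914e-5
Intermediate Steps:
t(r) = (4 - 7*r)²/8
1/(t(-95) + 35679) = 1/((-4 + 7*(-95))²/8 + 35679) = 1/((-4 - 665)²/8 + 35679) = 1/((⅛)*(-669)² + 35679) = 1/((⅛)*447561 + 35679) = 1/(447561/8 + 35679) = 1/(732993/8) = 8/732993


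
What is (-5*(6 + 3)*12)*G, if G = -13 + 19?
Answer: -3240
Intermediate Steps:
G = 6
(-5*(6 + 3)*12)*G = (-5*(6 + 3)*12)*6 = (-5*9*12)*6 = -45*12*6 = -540*6 = -3240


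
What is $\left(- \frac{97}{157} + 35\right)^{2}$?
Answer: $\frac{29138404}{24649} \approx 1182.1$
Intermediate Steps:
$\left(- \frac{97}{157} + 35\right)^{2} = \left(\frac{5398}{157}\right)^{2} = \frac{29138404}{24649}$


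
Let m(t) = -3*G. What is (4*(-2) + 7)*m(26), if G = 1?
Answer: 3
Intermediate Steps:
m(t) = -3 (m(t) = -3*1 = -3)
(4*(-2) + 7)*m(26) = (4*(-2) + 7)*(-3) = (-8 + 7)*(-3) = -1*(-3) = 3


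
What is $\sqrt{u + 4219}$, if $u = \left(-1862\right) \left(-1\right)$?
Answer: $\sqrt{6081} \approx 77.981$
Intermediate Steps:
$u = 1862$
$\sqrt{u + 4219} = \sqrt{1862 + 4219} = \sqrt{6081}$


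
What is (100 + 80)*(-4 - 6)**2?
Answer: 18000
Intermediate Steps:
(100 + 80)*(-4 - 6)**2 = 180*(-10)**2 = 180*100 = 18000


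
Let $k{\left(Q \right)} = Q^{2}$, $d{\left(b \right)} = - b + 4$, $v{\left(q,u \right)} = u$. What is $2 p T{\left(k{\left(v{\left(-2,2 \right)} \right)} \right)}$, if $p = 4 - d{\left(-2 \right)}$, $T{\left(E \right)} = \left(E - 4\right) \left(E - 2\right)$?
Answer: $0$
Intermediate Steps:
$d{\left(b \right)} = 4 - b$
$T{\left(E \right)} = \left(-4 + E\right) \left(-2 + E\right)$
$p = -2$ ($p = 4 - \left(4 - -2\right) = 4 - \left(4 + 2\right) = 4 - 6 = -2$)
$2 p T{\left(k{\left(v{\left(-2,2 \right)} \right)} \right)} = 2 \left(-2\right) \left(8 + \left(2^{2}\right)^{2} - 6 \cdot 2^{2}\right) = - 4 \left(8 + 4^{2} - 24\right) = - 4 \left(8 + 16 - 24\right) = \left(-4\right) 0 = 0$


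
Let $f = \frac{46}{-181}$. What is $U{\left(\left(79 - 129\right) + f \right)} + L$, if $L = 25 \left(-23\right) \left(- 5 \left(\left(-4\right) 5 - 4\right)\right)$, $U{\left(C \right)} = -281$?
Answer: $-69281$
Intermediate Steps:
$f = - \frac{46}{181}$ ($f = 46 \left(- \frac{1}{181}\right) = - \frac{46}{181} \approx -0.25414$)
$L = -69000$ ($L = - 575 \left(- 5 \left(-20 - 4\right)\right) = - 575 \left(\left(-5\right) \left(-24\right)\right) = \left(-575\right) 120 = -69000$)
$U{\left(\left(79 - 129\right) + f \right)} + L = -281 - 69000 = -69281$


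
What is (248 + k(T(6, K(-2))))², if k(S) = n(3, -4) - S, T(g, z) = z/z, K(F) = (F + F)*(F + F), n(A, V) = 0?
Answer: 61009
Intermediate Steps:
K(F) = 4*F² (K(F) = (2*F)*(2*F) = 4*F²)
T(g, z) = 1
k(S) = -S (k(S) = 0 - S = -S)
(248 + k(T(6, K(-2))))² = (248 - 1*1)² = (248 - 1)² = 247² = 61009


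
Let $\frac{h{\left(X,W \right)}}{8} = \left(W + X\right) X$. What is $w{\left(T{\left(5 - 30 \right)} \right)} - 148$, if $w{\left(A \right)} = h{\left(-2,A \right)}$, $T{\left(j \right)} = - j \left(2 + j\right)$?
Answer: $9084$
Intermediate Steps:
$T{\left(j \right)} = - j \left(2 + j\right)$
$h{\left(X,W \right)} = 8 X \left(W + X\right)$ ($h{\left(X,W \right)} = 8 \left(W + X\right) X = 8 X \left(W + X\right)$)
$w{\left(A \right)} = 32 - 16 A$ ($w{\left(A \right)} = 8 \left(-2\right) \left(A - 2\right) = 8 \left(-2\right) \left(-2 + A\right) = 32 - 16 A$)
$w{\left(T{\left(5 - 30 \right)} \right)} - 148 = \left(32 - 16 \left(- \left(5 - 30\right) \left(2 + \left(5 - 30\right)\right)\right)\right) - 148 = \left(32 - 16 \left(\left(-1\right) \left(-25\right) \left(2 - 25\right)\right)\right) - 148 = \left(32 - 16 \left(\left(-1\right) \left(-25\right) \left(-23\right)\right)\right) - 148 = \left(32 - -9200\right) - 148 = \left(32 + 9200\right) - 148 = 9232 - 148 = 9084$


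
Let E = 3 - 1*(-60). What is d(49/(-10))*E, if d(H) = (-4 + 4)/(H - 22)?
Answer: 0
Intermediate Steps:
d(H) = 0 (d(H) = 0/(-22 + H) = 0)
E = 63 (E = 3 + 60 = 63)
d(49/(-10))*E = 0*63 = 0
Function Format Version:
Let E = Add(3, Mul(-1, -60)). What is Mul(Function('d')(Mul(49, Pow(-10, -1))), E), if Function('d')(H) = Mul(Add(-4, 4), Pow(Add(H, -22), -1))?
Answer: 0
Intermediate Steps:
Function('d')(H) = 0 (Function('d')(H) = Mul(0, Pow(Add(-22, H), -1)) = 0)
E = 63 (E = Add(3, 60) = 63)
Mul(Function('d')(Mul(49, Pow(-10, -1))), E) = Mul(0, 63) = 0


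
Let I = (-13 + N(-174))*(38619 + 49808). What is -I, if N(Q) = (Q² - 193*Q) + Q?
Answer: -5630235517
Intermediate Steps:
N(Q) = Q² - 192*Q
I = 5630235517 (I = (-13 - 174*(-192 - 174))*(38619 + 49808) = (-13 - 174*(-366))*88427 = (-13 + 63684)*88427 = 63671*88427 = 5630235517)
-I = -1*5630235517 = -5630235517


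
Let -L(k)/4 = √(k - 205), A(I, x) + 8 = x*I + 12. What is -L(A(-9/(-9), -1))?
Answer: 4*I*√202 ≈ 56.851*I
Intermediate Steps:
A(I, x) = 4 + I*x (A(I, x) = -8 + (x*I + 12) = -8 + (I*x + 12) = -8 + (12 + I*x) = 4 + I*x)
L(k) = -4*√(-205 + k) (L(k) = -4*√(k - 205) = -4*√(-205 + k))
-L(A(-9/(-9), -1)) = -(-4)*√(-205 + (4 - 9/(-9)*(-1))) = -(-4)*√(-205 + (4 - 9*(-⅑)*(-1))) = -(-4)*√(-205 + (4 + 1*(-1))) = -(-4)*√(-205 + (4 - 1)) = -(-4)*√(-205 + 3) = -(-4)*√(-202) = -(-4)*I*√202 = 4*I*√202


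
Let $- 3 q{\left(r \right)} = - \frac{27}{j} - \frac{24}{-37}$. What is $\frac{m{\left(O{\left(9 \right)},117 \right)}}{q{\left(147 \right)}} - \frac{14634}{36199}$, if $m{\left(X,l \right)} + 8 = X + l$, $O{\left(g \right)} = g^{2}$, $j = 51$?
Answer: $- \frac{865301668}{180995} \approx -4780.8$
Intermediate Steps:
$m{\left(X,l \right)} = -8 + X + l$ ($m{\left(X,l \right)} = -8 + \left(X + l\right) = -8 + X + l$)
$q{\left(r \right)} = - \frac{25}{629}$ ($q{\left(r \right)} = - \frac{- \frac{27}{51} - \frac{24}{-37}}{3} = - \frac{\left(-27\right) \frac{1}{51} - - \frac{24}{37}}{3} = - \frac{- \frac{9}{17} + \frac{24}{37}}{3} = \left(- \frac{1}{3}\right) \frac{75}{629} = - \frac{25}{629}$)
$\frac{m{\left(O{\left(9 \right)},117 \right)}}{q{\left(147 \right)}} - \frac{14634}{36199} = \frac{-8 + 9^{2} + 117}{- \frac{25}{629}} - \frac{14634}{36199} = \left(-8 + 81 + 117\right) \left(- \frac{629}{25}\right) - \frac{14634}{36199} = 190 \left(- \frac{629}{25}\right) - \frac{14634}{36199} = - \frac{23902}{5} - \frac{14634}{36199} = - \frac{865301668}{180995}$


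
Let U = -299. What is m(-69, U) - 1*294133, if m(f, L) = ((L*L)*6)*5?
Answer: 2387897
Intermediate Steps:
m(f, L) = 30*L² (m(f, L) = (L²*6)*5 = (6*L²)*5 = 30*L²)
m(-69, U) - 1*294133 = 30*(-299)² - 1*294133 = 30*89401 - 294133 = 2682030 - 294133 = 2387897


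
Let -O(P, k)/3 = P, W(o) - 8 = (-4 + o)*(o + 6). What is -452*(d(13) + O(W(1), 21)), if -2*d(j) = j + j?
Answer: -11752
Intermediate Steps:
W(o) = 8 + (-4 + o)*(6 + o) (W(o) = 8 + (-4 + o)*(o + 6) = 8 + (-4 + o)*(6 + o))
d(j) = -j (d(j) = -(j + j)/2 = -j)
O(P, k) = -3*P
-452*(d(13) + O(W(1), 21)) = -452*(-1*13 - 3*(-16 + 1**2 + 2*1)) = -452*(-13 - 3*(-16 + 1 + 2)) = -452*(-13 - 3*(-13)) = -452*(-13 + 39) = -452*26 = -11752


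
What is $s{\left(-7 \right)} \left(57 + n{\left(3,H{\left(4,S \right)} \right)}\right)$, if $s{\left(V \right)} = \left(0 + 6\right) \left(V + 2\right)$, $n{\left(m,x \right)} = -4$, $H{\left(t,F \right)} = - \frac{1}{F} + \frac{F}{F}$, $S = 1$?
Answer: $-1590$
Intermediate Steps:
$H{\left(t,F \right)} = 1 - \frac{1}{F}$ ($H{\left(t,F \right)} = - \frac{1}{F} + 1 = 1 - \frac{1}{F}$)
$s{\left(V \right)} = 12 + 6 V$ ($s{\left(V \right)} = 6 \left(2 + V\right) = 12 + 6 V$)
$s{\left(-7 \right)} \left(57 + n{\left(3,H{\left(4,S \right)} \right)}\right) = \left(12 + 6 \left(-7\right)\right) \left(57 - 4\right) = \left(12 - 42\right) 53 = \left(-30\right) 53 = -1590$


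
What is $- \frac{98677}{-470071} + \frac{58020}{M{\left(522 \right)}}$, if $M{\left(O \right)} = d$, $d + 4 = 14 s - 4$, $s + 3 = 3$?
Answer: $- \frac{6818182501}{940142} \approx -7252.3$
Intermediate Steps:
$s = 0$ ($s = -3 + 3 = 0$)
$d = -8$ ($d = -4 + \left(14 \cdot 0 - 4\right) = -4 + \left(0 - 4\right) = -4 - 4 = -8$)
$M{\left(O \right)} = -8$
$- \frac{98677}{-470071} + \frac{58020}{M{\left(522 \right)}} = - \frac{98677}{-470071} + \frac{58020}{-8} = \left(-98677\right) \left(- \frac{1}{470071}\right) + 58020 \left(- \frac{1}{8}\right) = \frac{98677}{470071} - \frac{14505}{2} = - \frac{6818182501}{940142}$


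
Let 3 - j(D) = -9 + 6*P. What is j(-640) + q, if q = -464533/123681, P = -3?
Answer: 3245897/123681 ≈ 26.244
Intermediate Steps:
j(D) = 30 (j(D) = 3 - (-9 + 6*(-3)) = 3 - (-9 - 18) = 3 - 1*(-27) = 3 + 27 = 30)
q = -464533/123681 (q = -464533*1/123681 = -464533/123681 ≈ -3.7559)
j(-640) + q = 30 - 464533/123681 = 3245897/123681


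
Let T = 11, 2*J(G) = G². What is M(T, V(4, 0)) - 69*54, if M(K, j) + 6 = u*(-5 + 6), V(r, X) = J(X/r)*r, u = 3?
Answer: -3729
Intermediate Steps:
J(G) = G²/2
V(r, X) = X²/(2*r) (V(r, X) = ((X/r)²/2)*r = ((X²/r²)/2)*r = (X²/(2*r²))*r = X²/(2*r))
M(K, j) = -3 (M(K, j) = -6 + 3*(-5 + 6) = -6 + 3*1 = -6 + 3 = -3)
M(T, V(4, 0)) - 69*54 = -3 - 69*54 = -3 - 3726 = -3729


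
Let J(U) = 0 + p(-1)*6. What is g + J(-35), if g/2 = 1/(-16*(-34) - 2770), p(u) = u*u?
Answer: 6677/1113 ≈ 5.9991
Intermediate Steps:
p(u) = u**2
g = -1/1113 (g = 2/(-16*(-34) - 2770) = 2/(544 - 2770) = 2/(-2226) = 2*(-1/2226) = -1/1113 ≈ -0.00089847)
J(U) = 6 (J(U) = 0 + (-1)**2*6 = 0 + 1*6 = 0 + 6 = 6)
g + J(-35) = -1/1113 + 6 = 6677/1113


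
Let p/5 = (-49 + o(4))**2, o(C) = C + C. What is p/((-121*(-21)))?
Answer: 8405/2541 ≈ 3.3078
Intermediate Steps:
o(C) = 2*C
p = 8405 (p = 5*(-49 + 2*4)**2 = 5*(-49 + 8)**2 = 5*(-41)**2 = 5*1681 = 8405)
p/((-121*(-21))) = 8405/((-121*(-21))) = 8405/2541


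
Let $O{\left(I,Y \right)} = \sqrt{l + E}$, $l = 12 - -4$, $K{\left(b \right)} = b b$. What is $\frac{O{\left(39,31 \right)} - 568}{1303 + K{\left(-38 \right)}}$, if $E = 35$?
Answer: $- \frac{568}{2747} + \frac{\sqrt{51}}{2747} \approx -0.20417$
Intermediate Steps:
$K{\left(b \right)} = b^{2}$
$l = 16$ ($l = 12 + 4 = 16$)
$O{\left(I,Y \right)} = \sqrt{51}$ ($O{\left(I,Y \right)} = \sqrt{16 + 35} = \sqrt{51}$)
$\frac{O{\left(39,31 \right)} - 568}{1303 + K{\left(-38 \right)}} = \frac{\sqrt{51} - 568}{1303 + \left(-38\right)^{2}} = \frac{-568 + \sqrt{51}}{1303 + 1444} = \frac{-568 + \sqrt{51}}{2747} = \left(-568 + \sqrt{51}\right) \frac{1}{2747} = - \frac{568}{2747} + \frac{\sqrt{51}}{2747}$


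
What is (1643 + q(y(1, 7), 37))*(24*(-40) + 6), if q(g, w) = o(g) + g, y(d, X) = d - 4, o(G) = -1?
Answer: -1563606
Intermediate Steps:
y(d, X) = -4 + d
q(g, w) = -1 + g
(1643 + q(y(1, 7), 37))*(24*(-40) + 6) = (1643 + (-1 + (-4 + 1)))*(24*(-40) + 6) = (1643 + (-1 - 3))*(-960 + 6) = (1643 - 4)*(-954) = 1639*(-954) = -1563606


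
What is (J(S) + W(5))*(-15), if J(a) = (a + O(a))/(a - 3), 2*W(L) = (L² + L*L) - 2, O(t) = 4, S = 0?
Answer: -340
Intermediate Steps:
W(L) = -1 + L² (W(L) = ((L² + L*L) - 2)/2 = ((L² + L²) - 2)/2 = (2*L² - 2)/2 = (-2 + 2*L²)/2 = -1 + L²)
J(a) = (4 + a)/(-3 + a) (J(a) = (a + 4)/(a - 3) = (4 + a)/(-3 + a))
(J(S) + W(5))*(-15) = ((4 + 0)/(-3 + 0) + (-1 + 5²))*(-15) = (4/(-3) + (-1 + 25))*(-15) = (-⅓*4 + 24)*(-15) = (-4/3 + 24)*(-15) = (68/3)*(-15) = -340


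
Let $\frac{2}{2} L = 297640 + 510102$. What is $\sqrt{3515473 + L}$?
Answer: $\sqrt{4323215} \approx 2079.2$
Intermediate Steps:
$L = 807742$ ($L = 297640 + 510102 = 807742$)
$\sqrt{3515473 + L} = \sqrt{3515473 + 807742} = \sqrt{4323215}$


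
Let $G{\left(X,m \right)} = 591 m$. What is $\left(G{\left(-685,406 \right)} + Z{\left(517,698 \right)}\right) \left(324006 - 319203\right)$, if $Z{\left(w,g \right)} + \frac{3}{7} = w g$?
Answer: $\frac{20199885843}{7} \approx 2.8857 \cdot 10^{9}$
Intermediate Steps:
$Z{\left(w,g \right)} = - \frac{3}{7} + g w$ ($Z{\left(w,g \right)} = - \frac{3}{7} + w g = - \frac{3}{7} + g w$)
$\left(G{\left(-685,406 \right)} + Z{\left(517,698 \right)}\right) \left(324006 - 319203\right) = \left(591 \cdot 406 + \left(- \frac{3}{7} + 698 \cdot 517\right)\right) \left(324006 - 319203\right) = \left(239946 + \left(- \frac{3}{7} + 360866\right)\right) 4803 = \left(239946 + \frac{2526059}{7}\right) 4803 = \frac{4205681}{7} \cdot 4803 = \frac{20199885843}{7}$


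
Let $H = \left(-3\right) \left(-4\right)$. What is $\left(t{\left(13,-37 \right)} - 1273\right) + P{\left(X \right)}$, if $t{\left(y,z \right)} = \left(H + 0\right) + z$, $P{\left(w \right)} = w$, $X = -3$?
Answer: $-1301$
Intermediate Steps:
$H = 12$
$t{\left(y,z \right)} = 12 + z$ ($t{\left(y,z \right)} = \left(12 + 0\right) + z = 12 + z$)
$\left(t{\left(13,-37 \right)} - 1273\right) + P{\left(X \right)} = \left(\left(12 - 37\right) - 1273\right) - 3 = \left(-25 - 1273\right) - 3 = -1298 - 3 = -1301$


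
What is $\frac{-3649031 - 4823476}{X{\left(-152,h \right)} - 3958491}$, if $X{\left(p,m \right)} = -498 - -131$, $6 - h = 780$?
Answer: $\frac{8472507}{3958858} \approx 2.1401$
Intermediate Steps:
$h = -774$ ($h = 6 - 780 = -774$)
$X{\left(p,m \right)} = -367$ ($X{\left(p,m \right)} = -498 + 131 = -367$)
$\frac{-3649031 - 4823476}{X{\left(-152,h \right)} - 3958491} = \frac{-3649031 - 4823476}{-367 - 3958491} = - \frac{8472507}{-3958858} = \left(-8472507\right) \left(- \frac{1}{3958858}\right) = \frac{8472507}{3958858}$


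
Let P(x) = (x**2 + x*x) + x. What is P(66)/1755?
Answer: 2926/585 ≈ 5.0017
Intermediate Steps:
P(x) = x + 2*x**2 (P(x) = (x**2 + x**2) + x = 2*x**2 + x = x + 2*x**2)
P(66)/1755 = (66*(1 + 2*66))/1755 = (66*(1 + 132))*(1/1755) = (66*133)*(1/1755) = 8778*(1/1755) = 2926/585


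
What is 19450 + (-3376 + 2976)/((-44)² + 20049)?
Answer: 85521570/4397 ≈ 19450.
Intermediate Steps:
19450 + (-3376 + 2976)/((-44)² + 20049) = 19450 - 400/(1936 + 20049) = 19450 - 400/21985 = 19450 - 400*1/21985 = 19450 - 80/4397 = 85521570/4397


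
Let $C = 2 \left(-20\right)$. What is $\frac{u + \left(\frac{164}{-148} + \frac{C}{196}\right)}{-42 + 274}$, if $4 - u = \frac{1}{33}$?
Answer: $\frac{39749}{3470082} \approx 0.011455$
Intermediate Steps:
$C = -40$
$u = \frac{131}{33}$ ($u = 4 - \frac{1}{33} = \frac{131}{33} \approx 3.9697$)
$\frac{u + \left(\frac{164}{-148} + \frac{C}{196}\right)}{-42 + 274} = \frac{\frac{131}{33} + \left(\frac{164}{-148} - \frac{40}{196}\right)}{-42 + 274} = \frac{\frac{131}{33} + \left(164 \left(- \frac{1}{148}\right) - \frac{10}{49}\right)}{232} = \left(\frac{131}{33} - \frac{2379}{1813}\right) \frac{1}{232} = \frac{158996}{59829} \cdot \frac{1}{232} = \frac{39749}{3470082}$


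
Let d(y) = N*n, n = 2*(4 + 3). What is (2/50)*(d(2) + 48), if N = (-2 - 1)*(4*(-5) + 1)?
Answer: 846/25 ≈ 33.840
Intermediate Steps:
n = 14 (n = 2*7 = 14)
N = 57 (N = -3*(-20 + 1) = -3*(-19) = 57)
d(y) = 798 (d(y) = 57*14 = 798)
(2/50)*(d(2) + 48) = (2/50)*(798 + 48) = (2*(1/50))*846 = (1/25)*846 = 846/25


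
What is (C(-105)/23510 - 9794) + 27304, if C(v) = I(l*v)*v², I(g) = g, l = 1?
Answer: 82100495/4702 ≈ 17461.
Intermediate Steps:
C(v) = v³ (C(v) = (1*v)*v² = v*v² = v³)
(C(-105)/23510 - 9794) + 27304 = ((-105)³/23510 - 9794) + 27304 = (-1157625*1/23510 - 9794) + 27304 = (-231525/4702 - 9794) + 27304 = -46282913/4702 + 27304 = 82100495/4702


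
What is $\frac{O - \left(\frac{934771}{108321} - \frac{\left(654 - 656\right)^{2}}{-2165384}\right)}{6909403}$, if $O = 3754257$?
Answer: $\frac{220145896032110875}{405161450289440598} \approx 0.54335$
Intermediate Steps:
$\frac{O - \left(\frac{934771}{108321} - \frac{\left(654 - 656\right)^{2}}{-2165384}\right)}{6909403} = \frac{3754257 - \left(\frac{934771}{108321} - \frac{\left(654 - 656\right)^{2}}{-2165384}\right)}{6909403} = \left(3754257 - \left(\frac{934771}{108321} - \left(-2\right)^{2} \left(- \frac{1}{2165384}\right)\right)\right) \frac{1}{6909403} = \left(3754257 + \left(4 \left(- \frac{1}{2165384}\right) - \frac{934771}{108321}\right)\right) \frac{1}{6909403} = \left(3754257 - \frac{506034650087}{58639140066}\right) \frac{1}{6909403} = \frac{220145896032110875}{58639140066} \cdot \frac{1}{6909403} = \frac{220145896032110875}{405161450289440598}$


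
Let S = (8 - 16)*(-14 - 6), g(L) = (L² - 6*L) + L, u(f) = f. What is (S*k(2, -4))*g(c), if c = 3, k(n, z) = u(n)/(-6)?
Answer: 320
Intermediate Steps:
k(n, z) = -n/6 (k(n, z) = n/(-6) = n*(-⅙) = -n/6)
g(L) = L² - 5*L
S = 160 (S = -8*(-20) = 160)
(S*k(2, -4))*g(c) = (160*(-⅙*2))*(3*(-5 + 3)) = (160*(-⅓))*(3*(-2)) = -160/3*(-6) = 320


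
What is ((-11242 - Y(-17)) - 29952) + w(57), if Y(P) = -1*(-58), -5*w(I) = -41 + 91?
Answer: -41262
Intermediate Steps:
w(I) = -10 (w(I) = -(-41 + 91)/5 = -⅕*50 = -10)
Y(P) = 58
((-11242 - Y(-17)) - 29952) + w(57) = ((-11242 - 1*58) - 29952) - 10 = ((-11242 - 58) - 29952) - 10 = (-11300 - 29952) - 10 = -41252 - 10 = -41262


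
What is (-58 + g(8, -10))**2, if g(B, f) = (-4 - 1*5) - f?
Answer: 3249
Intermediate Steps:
g(B, f) = -9 - f (g(B, f) = (-4 - 5) - f = -9 - f)
(-58 + g(8, -10))**2 = (-58 + (-9 - 1*(-10)))**2 = (-58 + (-9 + 10))**2 = (-58 + 1)**2 = (-57)**2 = 3249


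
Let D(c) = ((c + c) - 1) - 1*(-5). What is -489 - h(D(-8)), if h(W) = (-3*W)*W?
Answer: -57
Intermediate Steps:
D(c) = 4 + 2*c (D(c) = (2*c - 1) + 5 = (-1 + 2*c) + 5 = 4 + 2*c)
h(W) = -3*W²
-489 - h(D(-8)) = -489 - (-3)*(4 + 2*(-8))² = -489 - (-3)*(4 - 16)² = -489 - (-3)*(-12)² = -489 - (-3)*144 = -489 - 1*(-432) = -489 + 432 = -57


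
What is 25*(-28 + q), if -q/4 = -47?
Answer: 4000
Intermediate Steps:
q = 188 (q = -4*(-47) = 188)
25*(-28 + q) = 25*(-28 + 188) = 25*160 = 4000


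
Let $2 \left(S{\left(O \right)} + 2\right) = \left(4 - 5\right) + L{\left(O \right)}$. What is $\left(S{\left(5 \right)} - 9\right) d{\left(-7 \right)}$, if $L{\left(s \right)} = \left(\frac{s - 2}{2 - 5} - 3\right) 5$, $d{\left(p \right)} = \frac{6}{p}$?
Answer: $\frac{129}{7} \approx 18.429$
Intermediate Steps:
$L{\left(s \right)} = - \frac{35}{3} - \frac{5 s}{3}$ ($L{\left(s \right)} = \left(\frac{-2 + s}{-3} - 3\right) 5 = \left(\left(-2 + s\right) \left(- \frac{1}{3}\right) - 3\right) 5 = \left(\left(\frac{2}{3} - \frac{s}{3}\right) - 3\right) 5 = \left(- \frac{7}{3} - \frac{s}{3}\right) 5 = - \frac{35}{3} - \frac{5 s}{3}$)
$S{\left(O \right)} = - \frac{25}{3} - \frac{5 O}{6}$ ($S{\left(O \right)} = -2 + \frac{\left(4 - 5\right) - \left(\frac{35}{3} + \frac{5 O}{3}\right)}{2} = -2 + \frac{-1 - \left(\frac{35}{3} + \frac{5 O}{3}\right)}{2} = -2 + \frac{- \frac{38}{3} - \frac{5 O}{3}}{2} = -2 - \left(\frac{19}{3} + \frac{5 O}{6}\right) = - \frac{25}{3} - \frac{5 O}{6}$)
$\left(S{\left(5 \right)} - 9\right) d{\left(-7 \right)} = \left(\left(- \frac{25}{3} - \frac{25}{6}\right) - 9\right) \frac{6}{-7} = \left(\left(- \frac{25}{3} - \frac{25}{6}\right) - 9\right) 6 \left(- \frac{1}{7}\right) = \left(- \frac{25}{2} - 9\right) \left(- \frac{6}{7}\right) = \left(- \frac{43}{2}\right) \left(- \frac{6}{7}\right) = \frac{129}{7}$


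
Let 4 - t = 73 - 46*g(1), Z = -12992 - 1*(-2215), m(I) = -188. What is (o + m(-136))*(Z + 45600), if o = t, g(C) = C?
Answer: -7347653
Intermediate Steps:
Z = -10777 (Z = -12992 + 2215 = -10777)
t = -23 (t = 4 - (73 - 46*1) = 4 - (73 - 46) = 4 - 1*27 = 4 - 27 = -23)
o = -23
(o + m(-136))*(Z + 45600) = (-23 - 188)*(-10777 + 45600) = -211*34823 = -7347653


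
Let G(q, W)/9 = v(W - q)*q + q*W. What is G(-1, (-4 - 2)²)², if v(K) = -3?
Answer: 88209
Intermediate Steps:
G(q, W) = -27*q + 9*W*q (G(q, W) = 9*(-3*q + q*W) = 9*(-3*q + W*q) = -27*q + 9*W*q)
G(-1, (-4 - 2)²)² = (9*(-1)*(-3 + (-4 - 2)²))² = (9*(-1)*(-3 + (-6)²))² = (9*(-1)*(-3 + 36))² = (9*(-1)*33)² = (-297)² = 88209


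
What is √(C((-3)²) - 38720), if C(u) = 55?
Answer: I*√38665 ≈ 196.63*I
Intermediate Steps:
√(C((-3)²) - 38720) = √(55 - 38720) = √(-38665) = I*√38665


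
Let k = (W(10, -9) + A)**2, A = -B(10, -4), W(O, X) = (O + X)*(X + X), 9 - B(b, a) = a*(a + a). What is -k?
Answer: -25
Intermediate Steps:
B(b, a) = 9 - 2*a**2 (B(b, a) = 9 - a*(a + a) = 9 - a*2*a = 9 - 2*a**2)
W(O, X) = 2*X*(O + X) (W(O, X) = (O + X)*(2*X) = 2*X*(O + X))
A = 23 (A = -(9 - 2*(-4)**2) = -(9 - 2*16) = -(9 - 32) = -1*(-23) = 23)
k = 25 (k = (2*(-9)*(10 - 9) + 23)**2 = (2*(-9)*1 + 23)**2 = (-18 + 23)**2 = 5**2 = 25)
-k = -1*25 = -25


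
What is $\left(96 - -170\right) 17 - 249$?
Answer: $4273$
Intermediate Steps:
$\left(96 - -170\right) 17 - 249 = \left(96 + 170\right) 17 - 249 = 266 \cdot 17 - 249 = 4522 - 249 = 4273$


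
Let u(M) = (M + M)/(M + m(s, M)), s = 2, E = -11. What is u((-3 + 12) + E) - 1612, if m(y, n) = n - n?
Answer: -1610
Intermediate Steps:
m(y, n) = 0
u(M) = 2 (u(M) = (M + M)/(M + 0) = (2*M)/M = 2)
u((-3 + 12) + E) - 1612 = 2 - 1612 = -1610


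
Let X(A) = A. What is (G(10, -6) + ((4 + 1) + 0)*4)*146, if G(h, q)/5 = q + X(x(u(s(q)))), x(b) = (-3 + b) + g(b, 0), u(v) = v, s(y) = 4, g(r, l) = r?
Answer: 2190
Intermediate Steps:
x(b) = -3 + 2*b (x(b) = (-3 + b) + b = -3 + 2*b)
G(h, q) = 25 + 5*q (G(h, q) = 5*(q + (-3 + 2*4)) = 5*(q + (-3 + 8)) = 5*(q + 5) = 5*(5 + q) = 25 + 5*q)
(G(10, -6) + ((4 + 1) + 0)*4)*146 = ((25 + 5*(-6)) + ((4 + 1) + 0)*4)*146 = ((25 - 30) + (5 + 0)*4)*146 = (-5 + 5*4)*146 = (-5 + 20)*146 = 15*146 = 2190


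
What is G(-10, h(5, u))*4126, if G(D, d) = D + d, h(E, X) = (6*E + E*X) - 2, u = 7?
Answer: 218678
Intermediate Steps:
h(E, X) = -2 + 6*E + E*X
G(-10, h(5, u))*4126 = (-10 + (-2 + 6*5 + 5*7))*4126 = (-10 + (-2 + 30 + 35))*4126 = (-10 + 63)*4126 = 53*4126 = 218678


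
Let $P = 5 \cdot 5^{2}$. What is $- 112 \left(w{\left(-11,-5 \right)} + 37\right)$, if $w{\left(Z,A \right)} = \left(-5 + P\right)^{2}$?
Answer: $-1616944$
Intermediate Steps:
$P = 125$ ($P = 5 \cdot 25 = 125$)
$w{\left(Z,A \right)} = 14400$ ($w{\left(Z,A \right)} = \left(-5 + 125\right)^{2} = 120^{2} = 14400$)
$- 112 \left(w{\left(-11,-5 \right)} + 37\right) = - 112 \left(14400 + 37\right) = \left(-112\right) 14437 = -1616944$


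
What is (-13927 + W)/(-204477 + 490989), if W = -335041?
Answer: -43621/35814 ≈ -1.2180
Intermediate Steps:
(-13927 + W)/(-204477 + 490989) = (-13927 - 335041)/(-204477 + 490989) = -348968/286512 = -348968*1/286512 = -43621/35814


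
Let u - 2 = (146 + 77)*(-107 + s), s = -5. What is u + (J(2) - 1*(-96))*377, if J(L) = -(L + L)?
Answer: 9710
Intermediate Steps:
J(L) = -2*L
u = -24974 (u = 2 + (146 + 77)*(-107 - 5) = 2 + 223*(-112) = 2 - 24976 = -24974)
u + (J(2) - 1*(-96))*377 = -24974 + (-2*2 - 1*(-96))*377 = -24974 + (-4 + 96)*377 = -24974 + 92*377 = -24974 + 34684 = 9710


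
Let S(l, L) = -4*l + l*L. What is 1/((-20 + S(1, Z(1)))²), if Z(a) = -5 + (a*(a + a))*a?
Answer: 1/729 ≈ 0.0013717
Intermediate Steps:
Z(a) = -5 + 2*a³ (Z(a) = -5 + (a*(2*a))*a = -5 + (2*a²)*a = -5 + 2*a³)
S(l, L) = -4*l + L*l
1/((-20 + S(1, Z(1)))²) = 1/((-20 + 1*(-4 + (-5 + 2*1³)))²) = 1/((-20 + 1*(-4 + (-5 + 2*1)))²) = 1/((-20 + 1*(-4 + (-5 + 2)))²) = 1/((-20 + 1*(-4 - 3))²) = 1/((-20 + 1*(-7))²) = 1/((-20 - 7)²) = 1/((-27)²) = 1/729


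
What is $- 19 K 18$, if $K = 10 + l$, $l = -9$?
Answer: $-342$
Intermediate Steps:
$K = 1$ ($K = 10 - 9 = 1$)
$- 19 K 18 = \left(-19\right) 1 \cdot 18 = \left(-19\right) 18 = -342$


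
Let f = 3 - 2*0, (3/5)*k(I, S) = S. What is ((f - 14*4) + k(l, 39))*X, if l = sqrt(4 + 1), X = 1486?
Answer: 17832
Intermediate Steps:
l = sqrt(5) ≈ 2.2361
k(I, S) = 5*S/3
f = 3 (f = 3 + 0 = 3)
((f - 14*4) + k(l, 39))*X = ((3 - 14*4) + (5/3)*39)*1486 = ((3 - 56) + 65)*1486 = (-53 + 65)*1486 = 12*1486 = 17832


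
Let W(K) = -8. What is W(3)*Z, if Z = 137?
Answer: -1096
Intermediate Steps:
W(3)*Z = -8*137 = -1096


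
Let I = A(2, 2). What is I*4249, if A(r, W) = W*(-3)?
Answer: -25494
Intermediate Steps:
A(r, W) = -3*W
I = -6 (I = -3*2 = -6)
I*4249 = -6*4249 = -25494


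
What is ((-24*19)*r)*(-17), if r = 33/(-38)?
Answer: -6732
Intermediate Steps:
r = -33/38 (r = 33*(-1/38) = -33/38 ≈ -0.86842)
((-24*19)*r)*(-17) = (-24*19*(-33/38))*(-17) = -456*(-33/38)*(-17) = 396*(-17) = -6732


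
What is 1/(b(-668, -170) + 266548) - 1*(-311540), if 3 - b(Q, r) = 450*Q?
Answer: 176690222541/567151 ≈ 3.1154e+5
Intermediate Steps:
b(Q, r) = 3 - 450*Q
1/(b(-668, -170) + 266548) - 1*(-311540) = 1/((3 - 450*(-668)) + 266548) - 1*(-311540) = 1/((3 + 300600) + 266548) + 311540 = 1/(300603 + 266548) + 311540 = 1/567151 + 311540 = 176690222541/567151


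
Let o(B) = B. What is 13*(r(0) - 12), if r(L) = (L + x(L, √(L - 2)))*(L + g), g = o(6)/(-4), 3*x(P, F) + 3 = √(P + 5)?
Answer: -273/2 - 13*√5/2 ≈ -151.03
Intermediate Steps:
x(P, F) = -1 + √(5 + P)/3 (x(P, F) = -1 + √(P + 5)/3 = -1 + √(5 + P)/3)
g = -3/2 (g = 6/(-4) = 6*(-¼) = -3/2 ≈ -1.5000)
r(L) = (-3/2 + L)*(-1 + L + √(5 + L)/3) (r(L) = (L + (-1 + √(5 + L)/3))*(L - 3/2) = (-1 + L + √(5 + L)/3)*(-3/2 + L) = (-3/2 + L)*(-1 + L + √(5 + L)/3))
13*(r(0) - 12) = 13*((3/2 + 0² - 5/2*0 - √(5 + 0)/2 + (⅓)*0*√(5 + 0)) - 12) = 13*((3/2 + 0 + 0 - √5/2 + (⅓)*0*√5) - 12) = 13*((3/2 + 0 + 0 - √5/2 + 0) - 12) = 13*((3/2 - √5/2) - 12) = 13*(-21/2 - √5/2) = -273/2 - 13*√5/2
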